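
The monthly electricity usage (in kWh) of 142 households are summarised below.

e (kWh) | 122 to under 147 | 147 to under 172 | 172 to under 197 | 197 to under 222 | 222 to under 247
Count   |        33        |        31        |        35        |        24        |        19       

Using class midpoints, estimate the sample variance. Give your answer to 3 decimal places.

Midpoints: 134.5, 159.5, 184.5, 209.5, 234.5
n = 142, Σfm = 25324, mean = 178.3380
Σfm² = 4675215.5
Σf(m − x̄)² = Σfm² − (Σfm)²/n = 4675215.5 − 25324²/142 = 158983.2746
Sample variance = 158983.2746 / 141 = 1127.5410

1127.541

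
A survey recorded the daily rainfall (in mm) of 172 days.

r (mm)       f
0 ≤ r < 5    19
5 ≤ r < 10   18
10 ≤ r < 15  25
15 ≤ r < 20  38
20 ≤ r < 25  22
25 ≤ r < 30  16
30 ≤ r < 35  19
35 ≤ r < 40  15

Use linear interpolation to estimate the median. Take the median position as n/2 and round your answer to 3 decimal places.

Cumulative frequencies: 19, 37, 62, 100, 122, 138, 157, 172
n = 172; position = n/2 = 86.
This falls in the class 15 ≤ r < 20: L = 15, F = 62, f = 38, h = 5.
Median ≈ 15 + ((86 − 62) / 38) × 5 = 18.1579

18.158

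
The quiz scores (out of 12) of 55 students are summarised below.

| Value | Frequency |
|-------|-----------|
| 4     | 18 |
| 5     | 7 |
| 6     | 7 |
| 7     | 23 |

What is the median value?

6

Cumulative frequencies: 18, 25, 32, 55
n = 55, so the median is the value in position (n+1)/2 = 28.
Position 28 falls at value 6.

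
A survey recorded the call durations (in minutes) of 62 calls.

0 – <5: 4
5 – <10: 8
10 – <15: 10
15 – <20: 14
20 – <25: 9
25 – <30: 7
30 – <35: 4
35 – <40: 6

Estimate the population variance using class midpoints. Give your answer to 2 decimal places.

Midpoints: 2.5, 7.5, 12.5, 17.5, 22.5, 27.5, 32.5, 37.5
n = 62, Σfm = 1190, mean = 19.1935
Σfm² = 28837.5
Σf(m − x̄)² = Σfm² − (Σfm)²/n = 28837.5 − 1190²/62 = 5997.1774
Population variance = 5997.1774 / 62 = 96.7287

96.73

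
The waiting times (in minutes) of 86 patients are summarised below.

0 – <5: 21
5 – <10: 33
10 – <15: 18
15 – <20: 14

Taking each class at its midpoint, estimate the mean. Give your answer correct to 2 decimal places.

Midpoints: 2.5, 7.5, 12.5, 17.5
Σfm = 21×2.5 + 33×7.5 + 18×12.5 + 14×17.5 = 770
n = Σf = 86
Mean = 770 / 86 = 8.9535

8.95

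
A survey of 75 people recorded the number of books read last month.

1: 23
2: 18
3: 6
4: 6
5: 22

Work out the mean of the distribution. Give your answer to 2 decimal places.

Values: 1, 2, 3, 4, 5
Σfx = 23×1 + 18×2 + 6×3 + 6×4 + 22×5 = 211
n = Σf = 75
Mean = 211 / 75 = 2.8133

2.81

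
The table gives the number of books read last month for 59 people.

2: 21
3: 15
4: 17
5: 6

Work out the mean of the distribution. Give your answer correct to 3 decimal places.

Values: 2, 3, 4, 5
Σfx = 21×2 + 15×3 + 17×4 + 6×5 = 185
n = Σf = 59
Mean = 185 / 59 = 3.1356

3.136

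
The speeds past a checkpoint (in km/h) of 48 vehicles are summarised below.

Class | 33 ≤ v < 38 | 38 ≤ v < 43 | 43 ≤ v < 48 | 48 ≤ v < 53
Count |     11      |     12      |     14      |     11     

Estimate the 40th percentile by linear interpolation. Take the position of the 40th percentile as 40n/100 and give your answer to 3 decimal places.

Cumulative frequencies: 11, 23, 37, 48
n = 48; position = 40n/100 = 19.2.
This falls in the class 38 ≤ v < 43: L = 38, F = 11, f = 12, h = 5.
40th percentile ≈ 38 + ((19.2 − 11) / 12) × 5 = 41.4167

41.417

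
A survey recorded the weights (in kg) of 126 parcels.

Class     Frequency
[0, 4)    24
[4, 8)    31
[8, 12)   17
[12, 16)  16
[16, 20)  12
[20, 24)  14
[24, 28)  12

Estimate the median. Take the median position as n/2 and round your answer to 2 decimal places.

9.88

Cumulative frequencies: 24, 55, 72, 88, 100, 114, 126
n = 126; position = n/2 = 63.
This falls in the class [8, 12): L = 8, F = 55, f = 17, h = 4.
Median ≈ 8 + ((63 − 55) / 17) × 4 = 9.8824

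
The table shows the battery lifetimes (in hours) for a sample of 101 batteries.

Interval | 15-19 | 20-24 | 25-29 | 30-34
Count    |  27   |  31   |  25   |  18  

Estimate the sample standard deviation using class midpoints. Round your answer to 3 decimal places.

Midpoints: 17, 22, 27, 32
n = 101, Σfm = 2392, mean = 23.6832
Σfm² = 59464
Σf(m − x̄)² = Σfm² − (Σfm)²/n = 59464 − 2392²/101 = 2813.8614
Sample variance = 2813.8614 / 100 = 28.1386
Standard deviation = √28.1386 = 5.3046

5.305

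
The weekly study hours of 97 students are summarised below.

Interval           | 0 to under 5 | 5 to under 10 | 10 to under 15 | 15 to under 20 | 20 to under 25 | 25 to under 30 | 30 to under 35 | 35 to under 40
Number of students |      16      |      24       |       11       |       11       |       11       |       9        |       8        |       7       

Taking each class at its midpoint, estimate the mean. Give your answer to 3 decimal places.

16.160

Midpoints: 2.5, 7.5, 12.5, 17.5, 22.5, 27.5, 32.5, 37.5
Σfm = 16×2.5 + 24×7.5 + 11×12.5 + 11×17.5 + 11×22.5 + 9×27.5 + 8×32.5 + 7×37.5 = 1567.5
n = Σf = 97
Mean = 1567.5 / 97 = 16.1598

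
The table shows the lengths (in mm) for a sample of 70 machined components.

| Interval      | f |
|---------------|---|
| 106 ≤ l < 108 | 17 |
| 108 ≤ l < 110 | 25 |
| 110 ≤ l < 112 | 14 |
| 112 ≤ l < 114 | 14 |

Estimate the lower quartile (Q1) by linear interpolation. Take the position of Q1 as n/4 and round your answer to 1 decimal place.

108.0

Cumulative frequencies: 17, 42, 56, 70
n = 70; position = n/4 = 17.5.
This falls in the class 108 ≤ l < 110: L = 108, F = 17, f = 25, h = 2.
Lower quartile ≈ 108 + ((17.5 − 17) / 25) × 2 = 108.0400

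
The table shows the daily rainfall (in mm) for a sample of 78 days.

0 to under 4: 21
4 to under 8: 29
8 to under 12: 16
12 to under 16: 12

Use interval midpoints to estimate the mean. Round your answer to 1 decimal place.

Midpoints: 2, 6, 10, 14
Σfm = 21×2 + 29×6 + 16×10 + 12×14 = 544
n = Σf = 78
Mean = 544 / 78 = 6.9744

7.0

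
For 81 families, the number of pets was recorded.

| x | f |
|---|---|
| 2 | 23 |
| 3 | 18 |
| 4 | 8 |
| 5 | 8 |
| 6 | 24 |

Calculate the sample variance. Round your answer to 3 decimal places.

Values: 2, 3, 4, 5, 6
n = 81, Σfx = 316, mean = 3.9012
Σfx² = 1446
Σf(x − x̄)² = Σfx² − (Σfx)²/n = 1446 − 316²/81 = 213.2099
Sample variance = 213.2099 / 80 = 2.6651

2.665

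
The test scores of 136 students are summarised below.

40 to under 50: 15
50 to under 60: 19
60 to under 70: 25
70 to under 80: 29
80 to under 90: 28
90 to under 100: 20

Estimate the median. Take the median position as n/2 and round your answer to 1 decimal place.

Cumulative frequencies: 15, 34, 59, 88, 116, 136
n = 136; position = n/2 = 68.
This falls in the class 70 to under 80: L = 70, F = 59, f = 29, h = 10.
Median ≈ 70 + ((68 − 59) / 29) × 10 = 73.1034

73.1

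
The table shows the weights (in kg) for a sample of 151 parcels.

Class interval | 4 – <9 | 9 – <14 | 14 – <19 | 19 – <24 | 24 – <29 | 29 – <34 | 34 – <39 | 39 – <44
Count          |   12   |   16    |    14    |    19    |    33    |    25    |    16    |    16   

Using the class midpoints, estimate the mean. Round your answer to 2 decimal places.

25.24

Midpoints: 6.5, 11.5, 16.5, 21.5, 26.5, 31.5, 36.5, 41.5
Σfm = 12×6.5 + 16×11.5 + 14×16.5 + 19×21.5 + 33×26.5 + 25×31.5 + 16×36.5 + 16×41.5 = 3811.5
n = Σf = 151
Mean = 3811.5 / 151 = 25.2417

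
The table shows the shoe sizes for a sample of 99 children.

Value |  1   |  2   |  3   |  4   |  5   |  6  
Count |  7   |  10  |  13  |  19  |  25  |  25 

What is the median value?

Cumulative frequencies: 7, 17, 30, 49, 74, 99
n = 99, so the median is the value in position (n+1)/2 = 50.
Position 50 falls at value 5.

5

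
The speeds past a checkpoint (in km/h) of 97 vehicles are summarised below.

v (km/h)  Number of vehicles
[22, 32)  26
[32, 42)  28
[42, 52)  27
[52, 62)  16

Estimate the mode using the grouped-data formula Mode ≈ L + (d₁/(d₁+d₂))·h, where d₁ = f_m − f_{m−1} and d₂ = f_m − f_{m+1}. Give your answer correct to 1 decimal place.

Modal class: [32, 42) (highest frequency 28).
d₁ = 28 − 26 = 2, d₂ = 28 − 27 = 1
Mode ≈ 32 + (2/(2+1)) × 10 = 32 + 6.6667 = 38.6667

38.7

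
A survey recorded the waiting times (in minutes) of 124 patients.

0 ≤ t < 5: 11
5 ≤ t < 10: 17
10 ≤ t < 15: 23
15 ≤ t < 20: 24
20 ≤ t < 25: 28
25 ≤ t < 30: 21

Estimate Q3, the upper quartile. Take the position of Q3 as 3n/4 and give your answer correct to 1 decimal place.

23.2

Cumulative frequencies: 11, 28, 51, 75, 103, 124
n = 124; position = 3n/4 = 93.
This falls in the class 20 ≤ t < 25: L = 20, F = 75, f = 28, h = 5.
Upper quartile ≈ 20 + ((93 − 75) / 28) × 5 = 23.2143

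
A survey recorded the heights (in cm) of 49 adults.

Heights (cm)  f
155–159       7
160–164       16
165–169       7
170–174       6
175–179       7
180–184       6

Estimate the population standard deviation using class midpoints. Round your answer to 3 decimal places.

8.166

Midpoints: 157, 162, 167, 172, 177, 182
n = 49, Σfm = 8223, mean = 167.8163
Σfm² = 1383221
Σf(m − x̄)² = Σfm² − (Σfm)²/n = 1383221 − 8223²/49 = 3267.3469
Population variance = 3267.3469 / 49 = 66.6805
Standard deviation = √66.6805 = 8.1658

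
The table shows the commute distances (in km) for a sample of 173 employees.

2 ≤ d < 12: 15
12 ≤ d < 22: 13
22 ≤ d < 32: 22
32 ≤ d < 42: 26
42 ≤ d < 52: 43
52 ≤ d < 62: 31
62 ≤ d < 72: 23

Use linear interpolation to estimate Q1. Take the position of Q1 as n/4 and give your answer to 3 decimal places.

Cumulative frequencies: 15, 28, 50, 76, 119, 150, 173
n = 173; position = n/4 = 43.25.
This falls in the class 22 ≤ d < 32: L = 22, F = 28, f = 22, h = 10.
Lower quartile ≈ 22 + ((43.25 − 28) / 22) × 10 = 28.9318

28.932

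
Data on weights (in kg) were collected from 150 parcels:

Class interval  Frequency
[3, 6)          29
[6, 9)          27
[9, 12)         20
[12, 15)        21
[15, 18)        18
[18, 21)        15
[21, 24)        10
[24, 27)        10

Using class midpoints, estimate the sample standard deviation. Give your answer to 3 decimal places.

Midpoints: 4.5, 7.5, 10.5, 13.5, 16.5, 19.5, 22.5, 25.5
n = 150, Σfm = 1896, mean = 12.6400
Σfm² = 30307.5
Σf(m − x̄)² = Σfm² − (Σfm)²/n = 30307.5 − 1896²/150 = 6342.0600
Sample variance = 6342.0600 / 149 = 42.5642
Standard deviation = √42.5642 = 6.5241

6.524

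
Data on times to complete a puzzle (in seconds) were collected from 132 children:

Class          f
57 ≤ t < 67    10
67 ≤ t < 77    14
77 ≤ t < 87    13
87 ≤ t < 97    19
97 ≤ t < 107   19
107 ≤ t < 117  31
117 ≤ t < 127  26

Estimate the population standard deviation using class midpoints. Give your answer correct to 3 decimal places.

Midpoints: 62, 72, 82, 92, 102, 112, 122
n = 132, Σfm = 13024, mean = 98.6667
Σfm² = 1332768
Σf(m − x̄)² = Σfm² − (Σfm)²/n = 1332768 − 13024²/132 = 47733.3333
Population variance = 47733.3333 / 132 = 361.6162
Standard deviation = √361.6162 = 19.0162

19.016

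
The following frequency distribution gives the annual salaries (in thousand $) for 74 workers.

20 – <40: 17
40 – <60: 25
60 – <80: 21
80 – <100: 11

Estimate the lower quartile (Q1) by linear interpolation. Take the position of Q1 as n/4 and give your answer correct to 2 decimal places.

41.20

Cumulative frequencies: 17, 42, 63, 74
n = 74; position = n/4 = 18.5.
This falls in the class 40 – <60: L = 40, F = 17, f = 25, h = 20.
Lower quartile ≈ 40 + ((18.5 − 17) / 25) × 20 = 41.2000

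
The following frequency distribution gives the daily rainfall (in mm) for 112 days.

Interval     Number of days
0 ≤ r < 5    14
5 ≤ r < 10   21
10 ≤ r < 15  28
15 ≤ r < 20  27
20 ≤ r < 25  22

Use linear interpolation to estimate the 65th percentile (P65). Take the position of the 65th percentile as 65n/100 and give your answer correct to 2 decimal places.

16.81

Cumulative frequencies: 14, 35, 63, 90, 112
n = 112; position = 65n/100 = 72.8.
This falls in the class 15 ≤ r < 20: L = 15, F = 63, f = 27, h = 5.
65th percentile ≈ 15 + ((72.8 − 63) / 27) × 5 = 16.8148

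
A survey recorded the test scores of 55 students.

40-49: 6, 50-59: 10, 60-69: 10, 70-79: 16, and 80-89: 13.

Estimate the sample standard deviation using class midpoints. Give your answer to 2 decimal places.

Midpoints: 44.5, 54.5, 64.5, 74.5, 84.5
n = 55, Σfm = 3747.5, mean = 68.1364
Σfm² = 264813.75
Σf(m − x̄)² = Σfm² − (Σfm)²/n = 264813.75 − 3747.5²/55 = 9472.7273
Sample variance = 9472.7273 / 54 = 175.4209
Standard deviation = √175.4209 = 13.2447

13.24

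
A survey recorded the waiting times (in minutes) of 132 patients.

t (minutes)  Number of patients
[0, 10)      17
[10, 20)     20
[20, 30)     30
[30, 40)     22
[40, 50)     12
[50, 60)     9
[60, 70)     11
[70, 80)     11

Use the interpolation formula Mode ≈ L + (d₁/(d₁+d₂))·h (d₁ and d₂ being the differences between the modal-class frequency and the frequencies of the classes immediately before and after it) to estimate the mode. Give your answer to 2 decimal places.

25.56

Modal class: [20, 30) (highest frequency 30).
d₁ = 30 − 20 = 10, d₂ = 30 − 22 = 8
Mode ≈ 20 + (10/(10+8)) × 10 = 20 + 5.5556 = 25.5556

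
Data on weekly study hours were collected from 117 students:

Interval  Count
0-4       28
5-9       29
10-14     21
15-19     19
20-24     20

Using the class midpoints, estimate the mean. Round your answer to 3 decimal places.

10.889

Midpoints: 2, 7, 12, 17, 22
Σfm = 28×2 + 29×7 + 21×12 + 19×17 + 20×22 = 1274
n = Σf = 117
Mean = 1274 / 117 = 10.8889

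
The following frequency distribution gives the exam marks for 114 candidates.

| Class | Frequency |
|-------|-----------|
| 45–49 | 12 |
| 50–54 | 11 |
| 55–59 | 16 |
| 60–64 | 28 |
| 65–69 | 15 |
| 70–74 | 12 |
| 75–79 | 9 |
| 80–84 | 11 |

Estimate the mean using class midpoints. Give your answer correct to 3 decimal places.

63.579

Midpoints: 47, 52, 57, 62, 67, 72, 77, 82
Σfm = 12×47 + 11×52 + 16×57 + 28×62 + 15×67 + 12×72 + 9×77 + 11×82 = 7248
n = Σf = 114
Mean = 7248 / 114 = 63.5789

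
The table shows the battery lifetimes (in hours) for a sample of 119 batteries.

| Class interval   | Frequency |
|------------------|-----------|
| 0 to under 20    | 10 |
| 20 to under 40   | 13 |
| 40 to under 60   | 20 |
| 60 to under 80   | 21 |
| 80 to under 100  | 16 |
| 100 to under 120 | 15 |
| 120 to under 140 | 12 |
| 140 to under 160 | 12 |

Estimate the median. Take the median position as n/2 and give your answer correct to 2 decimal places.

75.71

Cumulative frequencies: 10, 23, 43, 64, 80, 95, 107, 119
n = 119; position = n/2 = 59.5.
This falls in the class 60 to under 80: L = 60, F = 43, f = 21, h = 20.
Median ≈ 60 + ((59.5 − 43) / 21) × 20 = 75.7143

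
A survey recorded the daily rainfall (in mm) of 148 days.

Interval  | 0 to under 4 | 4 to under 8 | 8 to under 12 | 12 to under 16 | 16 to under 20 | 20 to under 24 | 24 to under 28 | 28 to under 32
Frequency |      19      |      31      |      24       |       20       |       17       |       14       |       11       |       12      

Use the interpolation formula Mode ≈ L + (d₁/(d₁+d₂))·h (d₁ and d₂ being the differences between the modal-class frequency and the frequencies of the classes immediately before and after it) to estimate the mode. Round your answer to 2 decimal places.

Modal class: 4 to under 8 (highest frequency 31).
d₁ = 31 − 19 = 12, d₂ = 31 − 24 = 7
Mode ≈ 4 + (12/(12+7)) × 4 = 4 + 2.5263 = 6.5263

6.53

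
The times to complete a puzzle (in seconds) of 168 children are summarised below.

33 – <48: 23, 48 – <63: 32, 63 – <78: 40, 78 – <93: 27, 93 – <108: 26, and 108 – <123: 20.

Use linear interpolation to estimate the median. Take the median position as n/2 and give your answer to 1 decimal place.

73.9

Cumulative frequencies: 23, 55, 95, 122, 148, 168
n = 168; position = n/2 = 84.
This falls in the class 63 – <78: L = 63, F = 55, f = 40, h = 15.
Median ≈ 63 + ((84 − 55) / 40) × 15 = 73.8750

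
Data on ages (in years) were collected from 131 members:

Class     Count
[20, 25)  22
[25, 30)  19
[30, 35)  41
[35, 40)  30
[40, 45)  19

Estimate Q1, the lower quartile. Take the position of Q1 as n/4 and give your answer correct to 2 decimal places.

Cumulative frequencies: 22, 41, 82, 112, 131
n = 131; position = n/4 = 32.75.
This falls in the class [25, 30): L = 25, F = 22, f = 19, h = 5.
Lower quartile ≈ 25 + ((32.75 − 22) / 19) × 5 = 27.8289

27.83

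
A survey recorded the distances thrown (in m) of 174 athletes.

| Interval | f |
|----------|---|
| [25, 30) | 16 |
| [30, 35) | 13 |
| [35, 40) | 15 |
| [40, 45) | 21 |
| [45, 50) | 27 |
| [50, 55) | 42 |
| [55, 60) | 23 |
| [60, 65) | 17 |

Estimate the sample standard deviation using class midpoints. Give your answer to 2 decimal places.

Midpoints: 27.5, 32.5, 37.5, 42.5, 47.5, 52.5, 57.5, 62.5
n = 174, Σfm = 8190, mean = 47.0690
Σfm² = 403987.5
Σf(m − x̄)² = Σfm² − (Σfm)²/n = 403987.5 − 8190²/174 = 18492.6724
Sample variance = 18492.6724 / 173 = 106.8941
Standard deviation = √106.8941 = 10.3390

10.34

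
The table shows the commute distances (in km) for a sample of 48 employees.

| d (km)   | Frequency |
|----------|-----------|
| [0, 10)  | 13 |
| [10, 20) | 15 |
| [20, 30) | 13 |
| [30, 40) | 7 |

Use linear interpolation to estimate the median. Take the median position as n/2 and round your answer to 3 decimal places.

Cumulative frequencies: 13, 28, 41, 48
n = 48; position = n/2 = 24.
This falls in the class [10, 20): L = 10, F = 13, f = 15, h = 10.
Median ≈ 10 + ((24 − 13) / 15) × 10 = 17.3333

17.333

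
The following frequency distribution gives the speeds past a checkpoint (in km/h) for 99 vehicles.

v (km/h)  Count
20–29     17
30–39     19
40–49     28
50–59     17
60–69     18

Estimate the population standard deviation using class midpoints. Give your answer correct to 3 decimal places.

13.333

Midpoints: 24.5, 34.5, 44.5, 54.5, 64.5
n = 99, Σfm = 4405.5, mean = 44.5000
Σfm² = 213644.75
Σf(m − x̄)² = Σfm² − (Σfm)²/n = 213644.75 − 4405.5²/99 = 17600.0000
Population variance = 17600.0000 / 99 = 177.7778
Standard deviation = √177.7778 = 13.3333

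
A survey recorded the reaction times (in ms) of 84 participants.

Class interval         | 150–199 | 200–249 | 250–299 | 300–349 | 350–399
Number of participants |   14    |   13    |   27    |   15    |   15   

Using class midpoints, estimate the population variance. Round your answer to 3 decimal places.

4280.045

Midpoints: 174.5, 224.5, 274.5, 324.5, 374.5
n = 84, Σfm = 23258, mean = 276.8810
Σfm² = 6799221
Σf(m − x̄)² = Σfm² − (Σfm)²/n = 6799221 − 23258²/84 = 359523.8095
Population variance = 359523.8095 / 84 = 4280.0454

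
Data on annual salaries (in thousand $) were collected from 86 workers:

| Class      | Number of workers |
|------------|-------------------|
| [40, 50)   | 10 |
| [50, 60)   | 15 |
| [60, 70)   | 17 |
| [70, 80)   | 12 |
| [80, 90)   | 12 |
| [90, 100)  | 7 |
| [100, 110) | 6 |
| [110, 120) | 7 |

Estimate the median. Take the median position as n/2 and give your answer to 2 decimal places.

70.83

Cumulative frequencies: 10, 25, 42, 54, 66, 73, 79, 86
n = 86; position = n/2 = 43.
This falls in the class [70, 80): L = 70, F = 42, f = 12, h = 10.
Median ≈ 70 + ((43 − 42) / 12) × 10 = 70.8333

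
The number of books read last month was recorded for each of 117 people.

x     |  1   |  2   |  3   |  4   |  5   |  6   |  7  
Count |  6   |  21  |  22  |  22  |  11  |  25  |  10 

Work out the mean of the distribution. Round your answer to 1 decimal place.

Values: 1, 2, 3, 4, 5, 6, 7
Σfx = 6×1 + 21×2 + 22×3 + 22×4 + 11×5 + 25×6 + 10×7 = 477
n = Σf = 117
Mean = 477 / 117 = 4.0769

4.1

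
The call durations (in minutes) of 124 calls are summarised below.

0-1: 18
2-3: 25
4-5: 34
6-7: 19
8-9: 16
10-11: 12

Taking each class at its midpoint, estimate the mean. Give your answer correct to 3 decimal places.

4.919

Midpoints: 0.5, 2.5, 4.5, 6.5, 8.5, 10.5
Σfm = 18×0.5 + 25×2.5 + 34×4.5 + 19×6.5 + 16×8.5 + 12×10.5 = 610
n = Σf = 124
Mean = 610 / 124 = 4.9194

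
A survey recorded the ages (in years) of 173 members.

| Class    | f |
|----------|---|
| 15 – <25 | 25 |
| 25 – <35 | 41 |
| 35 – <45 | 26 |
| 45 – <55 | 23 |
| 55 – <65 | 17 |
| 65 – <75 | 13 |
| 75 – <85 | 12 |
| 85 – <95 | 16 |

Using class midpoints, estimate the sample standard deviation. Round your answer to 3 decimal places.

Midpoints: 20, 30, 40, 50, 60, 70, 80, 90
n = 173, Σfm = 8250, mean = 47.6879
Σfm² = 477300
Σf(m − x̄)² = Σfm² − (Σfm)²/n = 477300 − 8250²/173 = 83875.1445
Sample variance = 83875.1445 / 172 = 487.6462
Standard deviation = √487.6462 = 22.0827

22.083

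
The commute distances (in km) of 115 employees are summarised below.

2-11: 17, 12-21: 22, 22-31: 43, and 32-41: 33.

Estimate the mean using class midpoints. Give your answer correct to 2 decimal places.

24.50

Midpoints: 6.5, 16.5, 26.5, 36.5
Σfm = 17×6.5 + 22×16.5 + 43×26.5 + 33×36.5 = 2817.5
n = Σf = 115
Mean = 2817.5 / 115 = 24.5000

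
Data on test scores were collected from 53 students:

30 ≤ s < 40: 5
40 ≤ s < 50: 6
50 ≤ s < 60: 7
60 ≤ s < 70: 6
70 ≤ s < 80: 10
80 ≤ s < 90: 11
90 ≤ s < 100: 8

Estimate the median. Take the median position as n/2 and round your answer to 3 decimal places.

72.500

Cumulative frequencies: 5, 11, 18, 24, 34, 45, 53
n = 53; position = n/2 = 26.5.
This falls in the class 70 ≤ s < 80: L = 70, F = 24, f = 10, h = 10.
Median ≈ 70 + ((26.5 − 24) / 10) × 10 = 72.5000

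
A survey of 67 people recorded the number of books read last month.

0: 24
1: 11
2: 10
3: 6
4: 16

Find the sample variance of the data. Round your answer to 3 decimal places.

2.582

Values: 0, 1, 2, 3, 4
n = 67, Σfx = 113, mean = 1.6866
Σfx² = 361
Σf(x − x̄)² = Σfx² − (Σfx)²/n = 361 − 113²/67 = 170.4179
Sample variance = 170.4179 / 66 = 2.5821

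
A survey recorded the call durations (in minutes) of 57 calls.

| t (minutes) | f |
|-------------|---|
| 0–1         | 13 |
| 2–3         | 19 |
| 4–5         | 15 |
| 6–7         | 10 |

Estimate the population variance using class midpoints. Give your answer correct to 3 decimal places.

4.176

Midpoints: 0.5, 2.5, 4.5, 6.5
n = 57, Σfm = 186.5, mean = 3.2719
Σfm² = 848.25
Σf(m − x̄)² = Σfm² − (Σfm)²/n = 848.25 − 186.5²/57 = 238.0351
Population variance = 238.0351 / 57 = 4.1761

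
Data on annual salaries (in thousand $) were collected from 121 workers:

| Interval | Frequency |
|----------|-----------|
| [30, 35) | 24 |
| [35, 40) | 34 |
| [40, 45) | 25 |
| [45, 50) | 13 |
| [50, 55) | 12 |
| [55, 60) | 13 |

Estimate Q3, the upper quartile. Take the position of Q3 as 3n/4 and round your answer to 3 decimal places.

Cumulative frequencies: 24, 58, 83, 96, 108, 121
n = 121; position = 3n/4 = 90.75.
This falls in the class [45, 50): L = 45, F = 83, f = 13, h = 5.
Upper quartile ≈ 45 + ((90.75 − 83) / 13) × 5 = 47.9808

47.981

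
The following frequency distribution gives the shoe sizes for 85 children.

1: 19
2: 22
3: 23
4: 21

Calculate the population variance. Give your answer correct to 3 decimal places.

1.189

Values: 1, 2, 3, 4
n = 85, Σfx = 216, mean = 2.5412
Σfx² = 650
Σf(x − x̄)² = Σfx² − (Σfx)²/n = 650 − 216²/85 = 101.1059
Population variance = 101.1059 / 85 = 1.1895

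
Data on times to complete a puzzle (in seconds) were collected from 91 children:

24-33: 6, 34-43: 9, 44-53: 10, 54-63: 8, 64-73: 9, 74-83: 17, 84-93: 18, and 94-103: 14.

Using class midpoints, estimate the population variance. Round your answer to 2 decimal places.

480.43

Midpoints: 28.5, 38.5, 48.5, 58.5, 68.5, 78.5, 88.5, 98.5
n = 91, Σfm = 6393.5, mean = 70.2582
Σfm² = 492914.75
Σf(m − x̄)² = Σfm² − (Σfm)²/n = 492914.75 − 6393.5²/91 = 43718.6813
Population variance = 43718.6813 / 91 = 480.4251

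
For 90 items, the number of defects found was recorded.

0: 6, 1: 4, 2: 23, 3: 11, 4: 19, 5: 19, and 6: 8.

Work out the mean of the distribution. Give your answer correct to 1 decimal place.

3.4

Values: 0, 1, 2, 3, 4, 5, 6
Σfx = 6×0 + 4×1 + 23×2 + 11×3 + 19×4 + 19×5 + 8×6 = 302
n = Σf = 90
Mean = 302 / 90 = 3.3556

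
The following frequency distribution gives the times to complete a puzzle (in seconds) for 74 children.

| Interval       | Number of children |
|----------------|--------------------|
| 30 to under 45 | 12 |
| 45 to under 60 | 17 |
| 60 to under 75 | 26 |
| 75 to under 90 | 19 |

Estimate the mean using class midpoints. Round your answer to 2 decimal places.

Midpoints: 37.5, 52.5, 67.5, 82.5
Σfm = 12×37.5 + 17×52.5 + 26×67.5 + 19×82.5 = 4665
n = Σf = 74
Mean = 4665 / 74 = 63.0405

63.04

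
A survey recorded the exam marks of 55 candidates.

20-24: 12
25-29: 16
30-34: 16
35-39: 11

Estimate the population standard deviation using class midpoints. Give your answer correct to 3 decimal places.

5.210

Midpoints: 22, 27, 32, 37
n = 55, Σfm = 1615, mean = 29.3636
Σfm² = 48915
Σf(m − x̄)² = Σfm² − (Σfm)²/n = 48915 − 1615²/55 = 1492.7273
Population variance = 1492.7273 / 55 = 27.1405
Standard deviation = √27.1405 = 5.2097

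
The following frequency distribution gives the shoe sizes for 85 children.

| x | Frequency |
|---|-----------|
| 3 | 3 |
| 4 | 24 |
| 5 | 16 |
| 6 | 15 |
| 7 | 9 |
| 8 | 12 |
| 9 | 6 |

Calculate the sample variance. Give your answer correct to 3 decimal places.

Values: 3, 4, 5, 6, 7, 8, 9
n = 85, Σfx = 488, mean = 5.7412
Σfx² = 3046
Σf(x − x̄)² = Σfx² − (Σfx)²/n = 3046 − 488²/85 = 244.3059
Sample variance = 244.3059 / 84 = 2.9084

2.908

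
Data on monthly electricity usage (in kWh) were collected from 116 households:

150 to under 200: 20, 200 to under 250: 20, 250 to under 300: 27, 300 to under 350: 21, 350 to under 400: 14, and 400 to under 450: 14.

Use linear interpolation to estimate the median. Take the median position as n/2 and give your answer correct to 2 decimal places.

Cumulative frequencies: 20, 40, 67, 88, 102, 116
n = 116; position = n/2 = 58.
This falls in the class 250 to under 300: L = 250, F = 40, f = 27, h = 50.
Median ≈ 250 + ((58 − 40) / 27) × 50 = 283.3333

283.33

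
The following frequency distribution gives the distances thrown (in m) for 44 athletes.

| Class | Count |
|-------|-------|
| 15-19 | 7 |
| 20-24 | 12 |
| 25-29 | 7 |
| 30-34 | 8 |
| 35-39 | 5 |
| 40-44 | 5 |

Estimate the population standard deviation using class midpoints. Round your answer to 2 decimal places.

Midpoints: 17, 22, 27, 32, 37, 42
n = 44, Σfm = 1223, mean = 27.7955
Σfm² = 36791
Σf(m − x̄)² = Σfm² − (Σfm)²/n = 36791 − 1223²/44 = 2797.1591
Population variance = 2797.1591 / 44 = 63.5718
Standard deviation = √63.5718 = 7.9732

7.97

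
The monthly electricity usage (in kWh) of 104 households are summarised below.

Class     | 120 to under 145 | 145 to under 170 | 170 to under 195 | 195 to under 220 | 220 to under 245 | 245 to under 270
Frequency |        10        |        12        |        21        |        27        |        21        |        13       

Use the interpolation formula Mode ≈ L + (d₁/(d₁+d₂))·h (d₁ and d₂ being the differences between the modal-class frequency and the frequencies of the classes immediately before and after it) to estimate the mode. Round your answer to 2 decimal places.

207.50

Modal class: 195 to under 220 (highest frequency 27).
d₁ = 27 − 21 = 6, d₂ = 27 − 21 = 6
Mode ≈ 195 + (6/(6+6)) × 25 = 195 + 12.5000 = 207.5000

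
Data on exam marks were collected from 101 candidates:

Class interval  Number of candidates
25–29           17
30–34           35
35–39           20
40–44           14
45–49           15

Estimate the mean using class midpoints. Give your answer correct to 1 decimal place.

35.8

Midpoints: 27, 32, 37, 42, 47
Σfm = 17×27 + 35×32 + 20×37 + 14×42 + 15×47 = 3612
n = Σf = 101
Mean = 3612 / 101 = 35.7624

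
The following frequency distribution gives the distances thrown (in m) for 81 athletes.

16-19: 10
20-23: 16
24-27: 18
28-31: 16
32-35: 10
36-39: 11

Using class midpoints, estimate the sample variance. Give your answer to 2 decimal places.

Midpoints: 17.5, 21.5, 25.5, 29.5, 33.5, 37.5
n = 81, Σfm = 2197.5, mean = 27.1296
Σfm² = 62778.25
Σf(m − x̄)² = Σfm² − (Σfm)²/n = 62778.25 − 2197.5²/81 = 3160.8889
Sample variance = 3160.8889 / 80 = 39.5111

39.51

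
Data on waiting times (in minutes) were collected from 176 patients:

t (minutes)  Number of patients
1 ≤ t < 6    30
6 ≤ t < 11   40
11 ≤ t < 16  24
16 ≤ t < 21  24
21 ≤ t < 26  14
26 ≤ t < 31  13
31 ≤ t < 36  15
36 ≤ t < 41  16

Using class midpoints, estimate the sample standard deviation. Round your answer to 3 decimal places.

Midpoints: 3.5, 8.5, 13.5, 18.5, 23.5, 28.5, 33.5, 38.5
n = 176, Σfm = 3031, mean = 17.2216
Σfm² = 74686
Σf(m − x̄)² = Σfm² − (Σfm)²/n = 74686 − 3031²/176 = 22487.3580
Sample variance = 22487.3580 / 175 = 128.4992
Standard deviation = √128.4992 = 11.3357

11.336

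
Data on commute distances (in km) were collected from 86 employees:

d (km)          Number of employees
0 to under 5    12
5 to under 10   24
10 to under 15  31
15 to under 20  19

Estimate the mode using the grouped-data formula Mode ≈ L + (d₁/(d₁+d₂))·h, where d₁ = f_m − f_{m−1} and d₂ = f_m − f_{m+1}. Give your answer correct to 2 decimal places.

Modal class: 10 to under 15 (highest frequency 31).
d₁ = 31 − 24 = 7, d₂ = 31 − 19 = 12
Mode ≈ 10 + (7/(7+12)) × 5 = 10 + 1.8421 = 11.8421

11.84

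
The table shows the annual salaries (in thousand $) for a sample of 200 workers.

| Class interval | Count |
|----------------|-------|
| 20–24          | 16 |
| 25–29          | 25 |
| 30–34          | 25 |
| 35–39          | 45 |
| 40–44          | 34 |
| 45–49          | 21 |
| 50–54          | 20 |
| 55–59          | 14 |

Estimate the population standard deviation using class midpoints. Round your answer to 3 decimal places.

Midpoints: 22, 27, 32, 37, 42, 47, 52, 57
n = 200, Σfm = 7745, mean = 38.7250
Σfm² = 319105
Σf(m − x̄)² = Σfm² − (Σfm)²/n = 319105 − 7745²/200 = 19179.8750
Population variance = 19179.8750 / 200 = 95.8994
Standard deviation = √95.8994 = 9.7928

9.793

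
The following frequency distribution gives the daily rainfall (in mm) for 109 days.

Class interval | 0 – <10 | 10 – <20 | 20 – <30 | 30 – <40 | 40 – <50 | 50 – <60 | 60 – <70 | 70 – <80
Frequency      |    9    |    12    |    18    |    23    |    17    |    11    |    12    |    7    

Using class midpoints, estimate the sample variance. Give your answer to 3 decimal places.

386.476

Midpoints: 5, 15, 25, 35, 45, 55, 65, 75
n = 109, Σfm = 4155, mean = 38.1193
Σfm² = 200125
Σf(m − x̄)² = Σfm² − (Σfm)²/n = 200125 − 4155²/109 = 41739.4495
Sample variance = 41739.4495 / 108 = 386.4764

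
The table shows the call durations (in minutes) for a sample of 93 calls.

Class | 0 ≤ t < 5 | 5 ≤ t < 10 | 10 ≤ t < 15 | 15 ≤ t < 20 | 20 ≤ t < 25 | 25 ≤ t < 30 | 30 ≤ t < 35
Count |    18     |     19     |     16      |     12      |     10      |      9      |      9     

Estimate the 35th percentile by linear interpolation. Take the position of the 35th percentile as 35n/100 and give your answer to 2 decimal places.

8.83

Cumulative frequencies: 18, 37, 53, 65, 75, 84, 93
n = 93; position = 35n/100 = 32.55.
This falls in the class 5 ≤ t < 10: L = 5, F = 18, f = 19, h = 5.
35th percentile ≈ 5 + ((32.55 − 18) / 19) × 5 = 8.8289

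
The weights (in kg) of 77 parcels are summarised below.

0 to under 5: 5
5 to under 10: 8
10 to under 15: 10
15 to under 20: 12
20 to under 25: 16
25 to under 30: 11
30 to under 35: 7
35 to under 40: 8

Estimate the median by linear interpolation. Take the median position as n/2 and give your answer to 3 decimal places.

Cumulative frequencies: 5, 13, 23, 35, 51, 62, 69, 77
n = 77; position = n/2 = 38.5.
This falls in the class 20 to under 25: L = 20, F = 35, f = 16, h = 5.
Median ≈ 20 + ((38.5 − 35) / 16) × 5 = 21.0938

21.094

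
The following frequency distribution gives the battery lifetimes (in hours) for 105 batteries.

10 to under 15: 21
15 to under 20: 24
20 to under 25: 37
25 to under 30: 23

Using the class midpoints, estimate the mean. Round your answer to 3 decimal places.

20.452

Midpoints: 12.5, 17.5, 22.5, 27.5
Σfm = 21×12.5 + 24×17.5 + 37×22.5 + 23×27.5 = 2147.5
n = Σf = 105
Mean = 2147.5 / 105 = 20.4524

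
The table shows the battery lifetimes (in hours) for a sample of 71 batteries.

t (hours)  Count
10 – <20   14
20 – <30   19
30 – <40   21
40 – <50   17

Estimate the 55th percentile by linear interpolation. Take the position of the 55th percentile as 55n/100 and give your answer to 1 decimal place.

32.9

Cumulative frequencies: 14, 33, 54, 71
n = 71; position = 55n/100 = 39.05.
This falls in the class 30 – <40: L = 30, F = 33, f = 21, h = 10.
55th percentile ≈ 30 + ((39.05 − 33) / 21) × 10 = 32.8810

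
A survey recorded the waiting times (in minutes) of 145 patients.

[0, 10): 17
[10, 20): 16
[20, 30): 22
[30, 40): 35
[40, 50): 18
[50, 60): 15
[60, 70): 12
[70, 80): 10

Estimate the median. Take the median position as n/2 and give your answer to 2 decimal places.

35.00

Cumulative frequencies: 17, 33, 55, 90, 108, 123, 135, 145
n = 145; position = n/2 = 72.5.
This falls in the class [30, 40): L = 30, F = 55, f = 35, h = 10.
Median ≈ 30 + ((72.5 − 55) / 35) × 10 = 35.0000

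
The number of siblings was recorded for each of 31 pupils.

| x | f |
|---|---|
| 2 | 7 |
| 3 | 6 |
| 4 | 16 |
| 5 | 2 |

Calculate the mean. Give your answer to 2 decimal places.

3.42

Values: 2, 3, 4, 5
Σfx = 7×2 + 6×3 + 16×4 + 2×5 = 106
n = Σf = 31
Mean = 106 / 31 = 3.4194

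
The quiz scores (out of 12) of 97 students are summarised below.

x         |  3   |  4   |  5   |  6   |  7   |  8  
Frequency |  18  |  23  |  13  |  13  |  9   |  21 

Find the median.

5

Cumulative frequencies: 18, 41, 54, 67, 76, 97
n = 97, so the median is the value in position (n+1)/2 = 49.
Position 49 falls at value 5.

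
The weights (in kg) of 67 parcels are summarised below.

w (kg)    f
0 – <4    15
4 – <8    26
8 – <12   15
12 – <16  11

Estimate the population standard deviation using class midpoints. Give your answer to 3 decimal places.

Midpoints: 2, 6, 10, 14
n = 67, Σfm = 490, mean = 7.3134
Σfm² = 4652
Σf(m − x̄)² = Σfm² − (Σfm)²/n = 4652 − 490²/67 = 1068.4179
Population variance = 1068.4179 / 67 = 15.9465
Standard deviation = √15.9465 = 3.9933

3.993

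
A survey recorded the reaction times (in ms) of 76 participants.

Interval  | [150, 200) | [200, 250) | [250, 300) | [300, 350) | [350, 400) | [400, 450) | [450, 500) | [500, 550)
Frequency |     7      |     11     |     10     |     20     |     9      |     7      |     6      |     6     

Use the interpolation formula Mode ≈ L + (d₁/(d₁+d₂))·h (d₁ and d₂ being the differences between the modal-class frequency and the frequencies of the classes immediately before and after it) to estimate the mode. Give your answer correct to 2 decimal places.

Modal class: [300, 350) (highest frequency 20).
d₁ = 20 − 10 = 10, d₂ = 20 − 9 = 11
Mode ≈ 300 + (10/(10+11)) × 50 = 300 + 23.8095 = 323.8095

323.81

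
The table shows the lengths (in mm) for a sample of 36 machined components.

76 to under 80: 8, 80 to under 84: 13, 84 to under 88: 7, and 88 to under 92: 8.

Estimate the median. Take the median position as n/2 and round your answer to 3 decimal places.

Cumulative frequencies: 8, 21, 28, 36
n = 36; position = n/2 = 18.
This falls in the class 80 to under 84: L = 80, F = 8, f = 13, h = 4.
Median ≈ 80 + ((18 − 8) / 13) × 4 = 83.0769

83.077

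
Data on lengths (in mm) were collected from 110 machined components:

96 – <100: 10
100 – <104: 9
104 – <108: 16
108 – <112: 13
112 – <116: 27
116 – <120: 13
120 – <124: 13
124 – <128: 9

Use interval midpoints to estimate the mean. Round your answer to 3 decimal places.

112.327

Midpoints: 98, 102, 106, 110, 114, 118, 122, 126
Σfm = 10×98 + 9×102 + 16×106 + 13×110 + 27×114 + 13×118 + 13×122 + 9×126 = 12356
n = Σf = 110
Mean = 12356 / 110 = 112.3273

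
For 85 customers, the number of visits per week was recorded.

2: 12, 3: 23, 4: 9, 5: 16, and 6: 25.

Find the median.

4

Cumulative frequencies: 12, 35, 44, 60, 85
n = 85, so the median is the value in position (n+1)/2 = 43.
Position 43 falls at value 4.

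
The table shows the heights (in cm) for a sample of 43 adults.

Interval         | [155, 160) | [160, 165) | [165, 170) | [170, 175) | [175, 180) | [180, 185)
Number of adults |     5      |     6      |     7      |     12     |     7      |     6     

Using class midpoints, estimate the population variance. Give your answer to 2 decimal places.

59.17

Midpoints: 157.5, 162.5, 167.5, 172.5, 177.5, 182.5
n = 43, Σfm = 7342.5, mean = 170.7558
Σfm² = 1256318.75
Σf(m − x̄)² = Σfm² − (Σfm)²/n = 1256318.75 − 7342.5²/43 = 2544.1860
Population variance = 2544.1860 / 43 = 59.1671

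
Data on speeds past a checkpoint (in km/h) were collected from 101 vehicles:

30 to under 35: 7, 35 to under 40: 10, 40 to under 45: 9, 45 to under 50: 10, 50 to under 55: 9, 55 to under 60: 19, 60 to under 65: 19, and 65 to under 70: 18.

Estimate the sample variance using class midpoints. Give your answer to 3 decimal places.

124.703

Midpoints: 32.5, 37.5, 42.5, 47.5, 52.5, 57.5, 62.5, 67.5
n = 101, Σfm = 5427.5, mean = 53.7376
Σfm² = 304131.25
Σf(m − x̄)² = Σfm² − (Σfm)²/n = 304131.25 − 5427.5²/101 = 12470.2970
Sample variance = 12470.2970 / 100 = 124.7030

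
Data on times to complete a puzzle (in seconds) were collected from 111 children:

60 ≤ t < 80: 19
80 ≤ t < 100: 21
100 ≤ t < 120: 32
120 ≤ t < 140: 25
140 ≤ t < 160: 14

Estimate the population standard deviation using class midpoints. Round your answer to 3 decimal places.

25.304

Midpoints: 70, 90, 110, 130, 150
n = 111, Σfm = 12090, mean = 108.9189
Σfm² = 1387900
Σf(m − x̄)² = Σfm² − (Σfm)²/n = 1387900 − 12090²/111 = 71070.2703
Population variance = 71070.2703 / 111 = 640.2727
Standard deviation = √640.2727 = 25.3036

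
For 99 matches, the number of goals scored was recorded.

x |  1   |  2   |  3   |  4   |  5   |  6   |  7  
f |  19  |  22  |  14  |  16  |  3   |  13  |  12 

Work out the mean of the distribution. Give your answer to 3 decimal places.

3.495

Values: 1, 2, 3, 4, 5, 6, 7
Σfx = 19×1 + 22×2 + 14×3 + 16×4 + 3×5 + 13×6 + 12×7 = 346
n = Σf = 99
Mean = 346 / 99 = 3.4949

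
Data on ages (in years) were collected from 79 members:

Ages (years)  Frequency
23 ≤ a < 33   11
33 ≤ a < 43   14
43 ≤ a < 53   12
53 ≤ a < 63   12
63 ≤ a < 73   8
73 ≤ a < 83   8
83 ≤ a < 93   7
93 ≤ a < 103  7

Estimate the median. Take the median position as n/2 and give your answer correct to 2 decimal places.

55.08

Cumulative frequencies: 11, 25, 37, 49, 57, 65, 72, 79
n = 79; position = n/2 = 39.5.
This falls in the class 53 ≤ a < 63: L = 53, F = 37, f = 12, h = 10.
Median ≈ 53 + ((39.5 − 37) / 12) × 10 = 55.0833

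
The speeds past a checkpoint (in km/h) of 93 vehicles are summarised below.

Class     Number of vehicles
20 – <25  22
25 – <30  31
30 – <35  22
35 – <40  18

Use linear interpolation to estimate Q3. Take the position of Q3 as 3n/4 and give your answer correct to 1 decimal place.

33.8

Cumulative frequencies: 22, 53, 75, 93
n = 93; position = 3n/4 = 69.75.
This falls in the class 30 – <35: L = 30, F = 53, f = 22, h = 5.
Upper quartile ≈ 30 + ((69.75 − 53) / 22) × 5 = 33.8068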